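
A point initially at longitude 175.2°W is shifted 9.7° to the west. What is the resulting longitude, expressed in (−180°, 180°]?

175.1°E

Start at -175.2°; shift −9.7° → -184.9°.
-184.9° lies outside (−180°, 180°]; add 360° → +175.1°.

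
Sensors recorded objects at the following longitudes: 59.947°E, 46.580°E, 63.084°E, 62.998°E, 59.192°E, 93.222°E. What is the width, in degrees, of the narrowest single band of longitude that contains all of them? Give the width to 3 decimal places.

46.642°

Sort the longitudes: +46.580°, +59.192°, +59.947°, +62.998°, +63.084°, +93.222°.
Eastward gaps between consecutive values (wrapping around): 12.612°, 0.755°, 3.051°, 0.086°, 30.138°, 313.358°.
Largest gap = 313.358° ⇒ minimal covering band is its complement: 360° − 313.358° = 46.642°.
Band runs from +46.580° eastward to +93.222°.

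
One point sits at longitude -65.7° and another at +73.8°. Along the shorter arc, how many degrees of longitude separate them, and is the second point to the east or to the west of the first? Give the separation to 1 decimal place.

139.5° east

Raw difference: 73.8 − -65.7 = 139.5°.
Normalise into (−180°, 180°]: 139.5° stays 139.5°.
Positive ⇒ the second point lies to the east; separation 139.5°.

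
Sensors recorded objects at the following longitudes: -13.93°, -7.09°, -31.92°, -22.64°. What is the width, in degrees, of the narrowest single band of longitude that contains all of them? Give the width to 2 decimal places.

24.83°

Sort the longitudes: -31.92°, -22.64°, -13.93°, -7.09°.
Eastward gaps between consecutive values (wrapping around): 9.28°, 8.71°, 6.84°, 335.17°.
Largest gap = 335.17° ⇒ minimal covering band is its complement: 360° − 335.17° = 24.83°.
Band runs from -31.92° eastward to -7.09°.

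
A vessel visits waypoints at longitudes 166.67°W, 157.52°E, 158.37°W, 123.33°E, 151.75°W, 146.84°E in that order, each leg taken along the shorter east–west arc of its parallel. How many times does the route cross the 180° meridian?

Leg 1: -166.67° → +157.52°, shortest Δλ = -35.81° (west) — crosses 180°.
Leg 2: +157.52° → -158.37°, shortest Δλ = 44.11° (east) — crosses 180°.
Leg 3: -158.37° → +123.33°, shortest Δλ = -78.3° (west) — crosses 180°.
Leg 4: +123.33° → -151.75°, shortest Δλ = 84.92° (east) — crosses 180°.
Leg 5: -151.75° → +146.84°, shortest Δλ = -61.41° (west) — crosses 180°.
Total crossings: 5.

5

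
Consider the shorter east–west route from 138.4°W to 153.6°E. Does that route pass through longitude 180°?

Yes

Naïve |153.6 − -138.4| = 292.0° > 180°, so the shorter arc goes the other way round — across 180°.
Signed shortest Δλ = ((153.6 − -138.4 + 180) mod 360) − 180 = -68.0°.
Going west by 68.0° from -138.4° passes through 180° before reaching +153.6°.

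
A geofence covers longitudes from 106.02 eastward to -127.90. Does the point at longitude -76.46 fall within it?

Band width going east from +106.02° to -127.90°: ((-127.90 − 106.02) mod 360) = 126.08°.
Offset of -76.46° east of the west edge: ((-76.46 − 106.02) mod 360) = 177.52°.
177.52° > 126.08° ⇒ outside.

No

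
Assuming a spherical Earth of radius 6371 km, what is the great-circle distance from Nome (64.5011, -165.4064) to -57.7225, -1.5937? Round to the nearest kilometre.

18870 km

Δλ = -1.5937 − -165.4064 = 163.8127°.
Δφ = -57.7225 − 64.5011 = -122.2236°.
a = sin²(Δφ/2) + cos φ₁ · cos φ₂ · sin²(Δλ/2) = 0.991948.
c = 2·atan2(√a, √(1−a)) = 2.96188 rad → d = 6371·c ≈ 18870.16 km.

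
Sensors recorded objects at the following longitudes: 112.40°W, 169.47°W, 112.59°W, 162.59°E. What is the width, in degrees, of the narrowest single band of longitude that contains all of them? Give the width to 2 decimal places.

Sort the longitudes: -169.47°, -112.59°, -112.40°, +162.59°.
Eastward gaps between consecutive values (wrapping around): 56.88°, 0.19°, 274.99°, 27.94°.
Largest gap = 274.99° ⇒ minimal covering band is its complement: 360° − 274.99° = 85.01°.
Band runs from +162.59° eastward to -112.40°, crossing the antimeridian.

85.01°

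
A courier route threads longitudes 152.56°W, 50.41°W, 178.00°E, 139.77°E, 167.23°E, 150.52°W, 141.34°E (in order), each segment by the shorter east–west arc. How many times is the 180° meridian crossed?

Leg 1: -152.56° → -50.41°, shortest Δλ = 102.15° (east) — does not cross 180°.
Leg 2: -50.41° → +178.00°, shortest Δλ = -131.59° (west) — crosses 180°.
Leg 3: +178.00° → +139.77°, shortest Δλ = -38.23° (west) — does not cross 180°.
Leg 4: +139.77° → +167.23°, shortest Δλ = 27.46° (east) — does not cross 180°.
Leg 5: +167.23° → -150.52°, shortest Δλ = 42.25° (east) — crosses 180°.
Leg 6: -150.52° → +141.34°, shortest Δλ = -68.14° (west) — crosses 180°.
Total crossings: 3.

3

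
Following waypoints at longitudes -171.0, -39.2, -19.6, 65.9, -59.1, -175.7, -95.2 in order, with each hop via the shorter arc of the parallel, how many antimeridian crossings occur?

0

Leg 1: -171.0° → -39.2°, shortest Δλ = 131.8° (east) — does not cross 180°.
Leg 2: -39.2° → -19.6°, shortest Δλ = 19.6° (east) — does not cross 180°.
Leg 3: -19.6° → +65.9°, shortest Δλ = 85.5° (east) — does not cross 180°.
Leg 4: +65.9° → -59.1°, shortest Δλ = -125.0° (west) — does not cross 180°.
Leg 5: -59.1° → -175.7°, shortest Δλ = -116.6° (west) — does not cross 180°.
Leg 6: -175.7° → -95.2°, shortest Δλ = 80.5° (east) — does not cross 180°.
Total crossings: 0.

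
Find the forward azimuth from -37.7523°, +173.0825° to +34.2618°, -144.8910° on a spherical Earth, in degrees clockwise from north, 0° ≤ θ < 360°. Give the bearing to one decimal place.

34.0°

Δλ = -144.8910 − 173.0825 = -317.9735°; wrapped into (−180°, 180°]: 42.0265°.
θ = atan2( sin Δλ · cos φ₂ , cos φ₁ · sin φ₂ − sin φ₁ · cos φ₂ · cos Δλ )
  = atan2(0.55330, 0.82101) = 33.977° → normalised to [0°, 360°): 33.977°.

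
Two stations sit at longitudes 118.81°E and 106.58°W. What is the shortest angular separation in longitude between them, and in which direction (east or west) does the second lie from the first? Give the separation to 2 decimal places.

Raw difference: -106.58 − 118.81 = -225.39°.
Normalise into (−180°, 180°]: -225.39° + 360° = 134.61°.
Positive ⇒ the second point lies to the east; separation 134.61°.

134.61° east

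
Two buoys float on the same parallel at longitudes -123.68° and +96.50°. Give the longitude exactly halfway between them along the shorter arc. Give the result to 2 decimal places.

+166.41°

Signed shortest Δλ from -123.68° to +96.50° is -139.82°.
Midpoint longitude = -123.68° + (-139.82°)/2 = -123.68° − 69.91° = -193.59°.
Normalise into (−180°, 180°]: +166.41°.
(The naïve average (-123.68 + +96.50)/2 = -13.59° is on the wrong side of the globe.)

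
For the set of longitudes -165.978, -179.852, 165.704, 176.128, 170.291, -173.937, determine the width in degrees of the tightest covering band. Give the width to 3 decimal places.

28.318°

Sort the longitudes: -179.852°, -173.937°, -165.978°, +165.704°, +170.291°, +176.128°.
Eastward gaps between consecutive values (wrapping around): 5.915°, 7.959°, 331.682°, 4.587°, 5.837°, 4.020°.
Largest gap = 331.682° ⇒ minimal covering band is its complement: 360° − 331.682° = 28.318°.
Band runs from +165.704° eastward to -165.978°, crossing the antimeridian.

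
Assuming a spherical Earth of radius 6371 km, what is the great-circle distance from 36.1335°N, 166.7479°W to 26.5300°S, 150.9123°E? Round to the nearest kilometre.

8261 km

Δλ = 150.9123 − -166.7479 = 317.6602°; wrapped into (−180°, 180°]: -42.3398°.
Δφ = -26.5300 − 36.1335 = -62.6635°.
a = sin²(Δφ/2) + cos φ₁ · cos φ₂ · sin²(Δλ/2) = 0.364633.
c = 2·atan2(√a, √(1−a)) = 1.29664 rad → d = 6371·c ≈ 8260.89 km.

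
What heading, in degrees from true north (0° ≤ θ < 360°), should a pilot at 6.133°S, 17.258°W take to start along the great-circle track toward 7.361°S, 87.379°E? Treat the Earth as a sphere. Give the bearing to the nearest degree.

99°

Δλ = 87.379 − -17.258 = 104.637°.
θ = atan2( sin Δλ · cos φ₂ , cos φ₁ · sin φ₂ − sin φ₁ · cos φ₂ · cos Δλ )
  = atan2(0.95957, -0.15416) = 99.127° → normalised to [0°, 360°): 99.127°.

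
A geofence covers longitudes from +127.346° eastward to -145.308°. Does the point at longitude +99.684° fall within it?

Band width going east from +127.346° to -145.308°: ((-145.308 − 127.346) mod 360) = 87.346°.
Offset of +99.684° east of the west edge: ((99.684 − 127.346) mod 360) = 332.338°.
332.338° > 87.346° ⇒ outside.

No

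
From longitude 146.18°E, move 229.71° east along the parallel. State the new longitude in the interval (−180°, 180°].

15.89°E

Start at +146.18°; shift +229.71° → +375.89°.
+375.89° lies outside (−180°, 180°]; subtract 360° → +15.89°.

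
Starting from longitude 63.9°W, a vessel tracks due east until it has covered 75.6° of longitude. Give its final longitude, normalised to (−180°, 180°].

Start at -63.9°; shift +75.6° → +11.7°.
+11.7° already lies in (−180°, 180°].

11.7°E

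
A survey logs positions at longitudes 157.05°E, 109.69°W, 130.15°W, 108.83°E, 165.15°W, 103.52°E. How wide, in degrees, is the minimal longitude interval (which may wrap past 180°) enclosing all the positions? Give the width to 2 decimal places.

Sort the longitudes: -165.15°, -130.15°, -109.69°, +103.52°, +108.83°, +157.05°.
Eastward gaps between consecutive values (wrapping around): 35.00°, 20.46°, 213.21°, 5.31°, 48.22°, 37.80°.
Largest gap = 213.21° ⇒ minimal covering band is its complement: 360° − 213.21° = 146.79°.
Band runs from +103.52° eastward to -109.69°, crossing the antimeridian.

146.79°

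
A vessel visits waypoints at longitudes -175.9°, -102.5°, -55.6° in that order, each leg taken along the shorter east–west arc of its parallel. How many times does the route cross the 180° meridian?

Leg 1: -175.9° → -102.5°, shortest Δλ = 73.4° (east) — does not cross 180°.
Leg 2: -102.5° → -55.6°, shortest Δλ = 46.9° (east) — does not cross 180°.
Total crossings: 0.

0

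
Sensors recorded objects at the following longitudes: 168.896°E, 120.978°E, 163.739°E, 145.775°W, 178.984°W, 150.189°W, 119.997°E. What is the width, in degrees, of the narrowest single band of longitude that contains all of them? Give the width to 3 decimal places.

Sort the longitudes: -178.984°, -150.189°, -145.775°, +119.997°, +120.978°, +163.739°, +168.896°.
Eastward gaps between consecutive values (wrapping around): 28.795°, 4.414°, 265.772°, 0.981°, 42.761°, 5.157°, 12.120°.
Largest gap = 265.772° ⇒ minimal covering band is its complement: 360° − 265.772° = 94.228°.
Band runs from +119.997° eastward to -145.775°, crossing the antimeridian.

94.228°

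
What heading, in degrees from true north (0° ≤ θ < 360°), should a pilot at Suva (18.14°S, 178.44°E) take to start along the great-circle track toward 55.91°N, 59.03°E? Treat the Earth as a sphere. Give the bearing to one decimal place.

Δλ = 59.03 − 178.44 = -119.41°.
θ = atan2( sin Δλ · cos φ₂ , cos φ₁ · sin φ₂ − sin φ₁ · cos φ₂ · cos Δλ )
  = atan2(-0.48826, 0.70131) = -34.846° → normalised to [0°, 360°): 325.154°.

325.2°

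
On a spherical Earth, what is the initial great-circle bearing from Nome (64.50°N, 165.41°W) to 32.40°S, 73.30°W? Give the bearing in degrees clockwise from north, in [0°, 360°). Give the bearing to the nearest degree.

104°

Δλ = -73.30 − -165.41 = 92.11°.
θ = atan2( sin Δλ · cos φ₂ , cos φ₁ · sin φ₂ − sin φ₁ · cos φ₂ · cos Δλ )
  = atan2(0.84376, -0.20262) = 103.503° → normalised to [0°, 360°): 103.503°.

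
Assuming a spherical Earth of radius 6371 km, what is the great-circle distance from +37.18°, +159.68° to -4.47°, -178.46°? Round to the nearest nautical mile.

Δλ = -178.46 − 159.68 = -338.14°; wrapped into (−180°, 180°]: 21.86°.
Δφ = -4.47 − 37.18 = -41.65°.
a = sin²(Δφ/2) + cos φ₁ · cos φ₂ · sin²(Δλ/2) = 0.154948.
c = 2·atan2(√a, √(1−a)) = 0.80916 rad → d = 6371·c ≈ 5155.18 km ≈ 2783.57 nmi.

2784 nmi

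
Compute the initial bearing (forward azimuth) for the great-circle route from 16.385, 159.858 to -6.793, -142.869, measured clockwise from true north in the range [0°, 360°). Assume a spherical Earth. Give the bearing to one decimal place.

107.6°

Δλ = -142.869 − 159.858 = -302.727°; wrapped into (−180°, 180°]: 57.273°.
θ = atan2( sin Δλ · cos φ₂ , cos φ₁ · sin φ₂ − sin φ₁ · cos φ₂ · cos Δλ )
  = atan2(0.83535, -0.26492) = 107.596° → normalised to [0°, 360°): 107.596°.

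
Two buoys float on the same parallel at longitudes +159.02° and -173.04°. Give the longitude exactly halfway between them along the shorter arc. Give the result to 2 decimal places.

+172.99°

Signed shortest Δλ from +159.02° to -173.04° is +27.94°.
Midpoint longitude = +159.02° + (+27.94°)/2 = +159.02° + 13.97° = +172.99°.
(The naïve average (+159.02 + -173.04)/2 = -7.01° is on the wrong side of the globe.)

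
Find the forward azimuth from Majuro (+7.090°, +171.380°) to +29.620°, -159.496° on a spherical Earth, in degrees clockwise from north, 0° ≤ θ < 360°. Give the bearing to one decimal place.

Δλ = -159.496 − 171.380 = -330.876°; wrapped into (−180°, 180°]: 29.124°.
θ = atan2( sin Δλ · cos φ₂ , cos φ₁ · sin φ₂ − sin φ₁ · cos φ₂ · cos Δλ )
  = atan2(0.42310, 0.39673) = 46.842° → normalised to [0°, 360°): 46.842°.

46.8°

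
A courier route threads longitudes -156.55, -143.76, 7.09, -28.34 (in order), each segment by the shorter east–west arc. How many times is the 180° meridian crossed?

0

Leg 1: -156.55° → -143.76°, shortest Δλ = 12.79° (east) — does not cross 180°.
Leg 2: -143.76° → +7.09°, shortest Δλ = 150.85° (east) — does not cross 180°.
Leg 3: +7.09° → -28.34°, shortest Δλ = -35.43° (west) — does not cross 180°.
Total crossings: 0.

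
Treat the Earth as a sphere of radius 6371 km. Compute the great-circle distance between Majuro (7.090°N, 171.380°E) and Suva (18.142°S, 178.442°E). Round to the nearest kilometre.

Δλ = 178.442 − 171.380 = 7.062°.
Δφ = -18.142 − 7.090 = -25.232°.
a = sin²(Δφ/2) + cos φ₁ · cos φ₂ · sin²(Δλ/2) = 0.051282.
c = 2·atan2(√a, √(1−a)) = 0.45688 rad → d = 6371·c ≈ 2910.76 km.

2911 km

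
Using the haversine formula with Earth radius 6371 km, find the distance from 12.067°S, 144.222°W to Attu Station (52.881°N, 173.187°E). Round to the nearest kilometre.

Δλ = 173.187 − -144.222 = 317.409°; wrapped into (−180°, 180°]: -42.591°.
Δφ = 52.881 − -12.067 = 64.948°.
a = sin²(Δφ/2) + cos φ₁ · cos φ₂ · sin²(Δλ/2) = 0.366118.
c = 2·atan2(√a, √(1−a)) = 1.29972 rad → d = 6371·c ≈ 8280.55 km.

8281 km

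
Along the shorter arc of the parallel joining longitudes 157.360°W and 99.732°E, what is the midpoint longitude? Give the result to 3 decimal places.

Signed shortest Δλ from -157.360° to +99.732° is -102.908°.
Midpoint longitude = -157.360° + (-102.908°)/2 = -157.360° − 51.454° = -208.814°.
Normalise into (−180°, 180°]: +151.186°.
(The naïve average (-157.360 + +99.732)/2 = -28.814° is on the wrong side of the globe.)

151.186°E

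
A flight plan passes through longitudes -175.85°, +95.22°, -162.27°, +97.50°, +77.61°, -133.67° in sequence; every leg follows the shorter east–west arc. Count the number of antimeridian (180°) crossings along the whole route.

Leg 1: -175.85° → +95.22°, shortest Δλ = -88.93° (west) — crosses 180°.
Leg 2: +95.22° → -162.27°, shortest Δλ = 102.51° (east) — crosses 180°.
Leg 3: -162.27° → +97.50°, shortest Δλ = -100.23° (west) — crosses 180°.
Leg 4: +97.50° → +77.61°, shortest Δλ = -19.89° (west) — does not cross 180°.
Leg 5: +77.61° → -133.67°, shortest Δλ = 148.72° (east) — crosses 180°.
Total crossings: 4.

4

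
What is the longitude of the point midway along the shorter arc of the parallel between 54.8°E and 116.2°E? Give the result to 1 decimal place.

85.5°E

Signed shortest Δλ from +54.8° to +116.2° is +61.4°.
Midpoint longitude = +54.8° + (+61.4°)/2 = +54.8° + 30.7° = +85.5°.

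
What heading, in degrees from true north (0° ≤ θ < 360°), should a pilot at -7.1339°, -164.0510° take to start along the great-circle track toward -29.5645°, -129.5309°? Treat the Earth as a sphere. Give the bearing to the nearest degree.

Δλ = -129.5309 − -164.0510 = 34.5201°.
θ = atan2( sin Δλ · cos φ₂ , cos φ₁ · sin φ₂ − sin φ₁ · cos φ₂ · cos Δλ )
  = atan2(0.49291, -0.40058) = 129.100° → normalised to [0°, 360°): 129.100°.

129°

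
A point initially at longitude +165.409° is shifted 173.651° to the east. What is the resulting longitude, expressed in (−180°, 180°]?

Start at +165.409°; shift +173.651° → +339.060°.
+339.060° lies outside (−180°, 180°]; subtract 360° → -20.940°.

-20.940°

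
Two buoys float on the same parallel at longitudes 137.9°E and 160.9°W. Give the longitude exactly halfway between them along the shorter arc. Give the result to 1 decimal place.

Signed shortest Δλ from +137.9° to -160.9° is +61.2°.
Midpoint longitude = +137.9° + (+61.2°)/2 = +137.9° + 30.6° = +168.5°.
(The naïve average (+137.9 + -160.9)/2 = -11.5° is on the wrong side of the globe.)

168.5°E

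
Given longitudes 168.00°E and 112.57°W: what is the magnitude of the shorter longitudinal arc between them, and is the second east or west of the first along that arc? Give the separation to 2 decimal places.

Raw difference: -112.57 − 168.00 = -280.57°.
Normalise into (−180°, 180°]: -280.57° + 360° = 79.43°.
Positive ⇒ the second point lies to the east; separation 79.43°.

79.43° east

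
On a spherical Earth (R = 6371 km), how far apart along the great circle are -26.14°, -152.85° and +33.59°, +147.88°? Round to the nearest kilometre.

Δλ = 147.88 − -152.85 = 300.73°; wrapped into (−180°, 180°]: -59.27°.
Δφ = 33.59 − -26.14 = 59.73°.
a = sin²(Δφ/2) + cos φ₁ · cos φ₂ · sin²(Δλ/2) = 0.430806.
c = 2·atan2(√a, √(1−a)) = 1.43196 rad → d = 6371·c ≈ 9123.04 km.

9123 km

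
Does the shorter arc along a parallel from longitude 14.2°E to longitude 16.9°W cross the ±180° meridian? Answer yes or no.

Signed shortest Δλ = ((-16.9 − 14.2 + 180) mod 360) − 180 = -31.1°.
Going west by 31.1° from +14.2° reaches -16.9° without touching 180°.

No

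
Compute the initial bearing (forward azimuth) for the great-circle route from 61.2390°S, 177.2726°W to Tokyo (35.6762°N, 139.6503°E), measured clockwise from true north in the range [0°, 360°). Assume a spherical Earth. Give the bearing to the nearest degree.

Δλ = 139.6503 − -177.2726 = 316.9229°; wrapped into (−180°, 180°]: -43.0771°.
θ = atan2( sin Δλ · cos φ₂ , cos φ₁ · sin φ₂ − sin φ₁ · cos φ₂ · cos Δλ )
  = atan2(-0.55480, 0.80076) = -34.716° → normalised to [0°, 360°): 325.284°.

325°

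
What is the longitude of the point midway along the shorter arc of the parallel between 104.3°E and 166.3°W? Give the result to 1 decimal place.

149.0°E

Signed shortest Δλ from +104.3° to -166.3° is +89.4°.
Midpoint longitude = +104.3° + (+89.4°)/2 = +104.3° + 44.7° = +149.0°.
(The naïve average (+104.3 + -166.3)/2 = -31.0° is on the wrong side of the globe.)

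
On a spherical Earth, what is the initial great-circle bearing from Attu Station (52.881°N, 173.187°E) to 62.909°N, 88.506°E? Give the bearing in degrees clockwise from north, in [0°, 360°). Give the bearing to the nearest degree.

Δλ = 88.506 − 173.187 = -84.681°.
θ = atan2( sin Δλ · cos φ₂ , cos φ₁ · sin φ₂ − sin φ₁ · cos φ₂ · cos Δλ )
  = atan2(-0.45344, 0.50360) = -42.000° → normalised to [0°, 360°): 318.000°.

318°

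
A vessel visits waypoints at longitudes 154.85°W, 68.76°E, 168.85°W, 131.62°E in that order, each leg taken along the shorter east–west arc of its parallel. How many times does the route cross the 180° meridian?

3

Leg 1: -154.85° → +68.76°, shortest Δλ = -136.39° (west) — crosses 180°.
Leg 2: +68.76° → -168.85°, shortest Δλ = 122.39° (east) — crosses 180°.
Leg 3: -168.85° → +131.62°, shortest Δλ = -59.53° (west) — crosses 180°.
Total crossings: 3.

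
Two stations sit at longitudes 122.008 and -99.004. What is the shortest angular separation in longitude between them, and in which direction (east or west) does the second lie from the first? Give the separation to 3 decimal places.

138.988° east

Raw difference: -99.004 − 122.008 = -221.012°.
Normalise into (−180°, 180°]: -221.012° + 360° = 138.988°.
Positive ⇒ the second point lies to the east; separation 138.988°.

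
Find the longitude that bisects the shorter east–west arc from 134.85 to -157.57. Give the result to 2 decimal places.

+168.64°

Signed shortest Δλ from +134.85° to -157.57° is +67.58°.
Midpoint longitude = +134.85° + (+67.58°)/2 = +134.85° + 33.79° = +168.64°.
(The naïve average (+134.85 + -157.57)/2 = -11.36° is on the wrong side of the globe.)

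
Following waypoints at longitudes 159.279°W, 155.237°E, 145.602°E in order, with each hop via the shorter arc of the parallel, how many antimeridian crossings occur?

1

Leg 1: -159.279° → +155.237°, shortest Δλ = -45.484° (west) — crosses 180°.
Leg 2: +155.237° → +145.602°, shortest Δλ = -9.635° (west) — does not cross 180°.
Total crossings: 1.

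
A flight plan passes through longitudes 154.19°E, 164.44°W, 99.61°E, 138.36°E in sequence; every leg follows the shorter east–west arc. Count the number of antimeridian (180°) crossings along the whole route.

Leg 1: +154.19° → -164.44°, shortest Δλ = 41.37° (east) — crosses 180°.
Leg 2: -164.44° → +99.61°, shortest Δλ = -95.95° (west) — crosses 180°.
Leg 3: +99.61° → +138.36°, shortest Δλ = 38.75° (east) — does not cross 180°.
Total crossings: 2.

2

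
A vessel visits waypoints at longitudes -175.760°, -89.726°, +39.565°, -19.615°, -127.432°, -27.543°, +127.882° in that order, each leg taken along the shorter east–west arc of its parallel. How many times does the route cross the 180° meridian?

0

Leg 1: -175.760° → -89.726°, shortest Δλ = 86.034° (east) — does not cross 180°.
Leg 2: -89.726° → +39.565°, shortest Δλ = 129.291° (east) — does not cross 180°.
Leg 3: +39.565° → -19.615°, shortest Δλ = -59.18° (west) — does not cross 180°.
Leg 4: -19.615° → -127.432°, shortest Δλ = -107.817° (west) — does not cross 180°.
Leg 5: -127.432° → -27.543°, shortest Δλ = 99.889° (east) — does not cross 180°.
Leg 6: -27.543° → +127.882°, shortest Δλ = 155.425° (east) — does not cross 180°.
Total crossings: 0.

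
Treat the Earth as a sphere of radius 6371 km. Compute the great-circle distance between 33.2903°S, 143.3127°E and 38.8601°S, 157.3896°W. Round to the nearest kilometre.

5272 km

Δλ = -157.3896 − 143.3127 = -300.7023°; wrapped into (−180°, 180°]: 59.2977°.
Δφ = -38.8601 − -33.2903 = -5.5698°.
a = sin²(Δφ/2) + cos φ₁ · cos φ₂ · sin²(Δλ/2) = 0.161643.
c = 2·atan2(√a, √(1−a)) = 0.82751 rad → d = 6371·c ≈ 5272.04 km.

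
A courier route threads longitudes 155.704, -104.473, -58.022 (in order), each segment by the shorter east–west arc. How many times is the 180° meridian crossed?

Leg 1: +155.704° → -104.473°, shortest Δλ = 99.823° (east) — crosses 180°.
Leg 2: -104.473° → -58.022°, shortest Δλ = 46.451° (east) — does not cross 180°.
Total crossings: 1.

1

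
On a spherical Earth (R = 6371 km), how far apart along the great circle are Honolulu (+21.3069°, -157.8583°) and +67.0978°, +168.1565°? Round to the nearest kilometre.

Δλ = 168.1565 − -157.8583 = 326.0148°; wrapped into (−180°, 180°]: -33.9852°.
Δφ = 67.0978 − 21.3069 = 45.7909°.
a = sin²(Δφ/2) + cos φ₁ · cos φ₂ · sin²(Δλ/2) = 0.182326.
c = 2·atan2(√a, √(1−a)) = 0.88234 rad → d = 6371·c ≈ 5621.38 km.

5621 km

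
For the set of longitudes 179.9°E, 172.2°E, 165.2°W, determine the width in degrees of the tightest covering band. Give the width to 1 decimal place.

22.6°

Sort the longitudes: -165.2°, +172.2°, +179.9°.
Eastward gaps between consecutive values (wrapping around): 337.4°, 7.7°, 14.9°.
Largest gap = 337.4° ⇒ minimal covering band is its complement: 360° − 337.4° = 22.6°.
Band runs from +172.2° eastward to -165.2°, crossing the antimeridian.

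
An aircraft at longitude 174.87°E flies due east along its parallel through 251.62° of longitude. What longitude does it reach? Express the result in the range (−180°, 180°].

Start at +174.87°; shift +251.62° → +426.49°.
+426.49° lies outside (−180°, 180°]; subtract 360° → +66.49°.

66.49°E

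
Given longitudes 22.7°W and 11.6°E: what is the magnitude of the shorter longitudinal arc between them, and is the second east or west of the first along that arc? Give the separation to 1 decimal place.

Raw difference: 11.6 − -22.7 = 34.3°.
Normalise into (−180°, 180°]: 34.3° stays 34.3°.
Positive ⇒ the second point lies to the east; separation 34.3°.

34.3° east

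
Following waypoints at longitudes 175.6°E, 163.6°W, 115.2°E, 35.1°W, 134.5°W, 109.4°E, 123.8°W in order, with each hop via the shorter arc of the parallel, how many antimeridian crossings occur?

Leg 1: +175.6° → -163.6°, shortest Δλ = 20.8° (east) — crosses 180°.
Leg 2: -163.6° → +115.2°, shortest Δλ = -81.2° (west) — crosses 180°.
Leg 3: +115.2° → -35.1°, shortest Δλ = -150.3° (west) — does not cross 180°.
Leg 4: -35.1° → -134.5°, shortest Δλ = -99.4° (west) — does not cross 180°.
Leg 5: -134.5° → +109.4°, shortest Δλ = -116.1° (west) — crosses 180°.
Leg 6: +109.4° → -123.8°, shortest Δλ = 126.8° (east) — crosses 180°.
Total crossings: 4.

4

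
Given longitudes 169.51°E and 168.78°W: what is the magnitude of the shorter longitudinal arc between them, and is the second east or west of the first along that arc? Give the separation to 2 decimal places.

21.71° east

Raw difference: -168.78 − 169.51 = -338.29°.
Normalise into (−180°, 180°]: -338.29° + 360° = 21.71°.
Positive ⇒ the second point lies to the east; separation 21.71°.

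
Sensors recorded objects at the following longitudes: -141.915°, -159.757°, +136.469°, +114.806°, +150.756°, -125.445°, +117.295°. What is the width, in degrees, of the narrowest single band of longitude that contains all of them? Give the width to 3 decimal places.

119.749°

Sort the longitudes: -159.757°, -141.915°, -125.445°, +114.806°, +117.295°, +136.469°, +150.756°.
Eastward gaps between consecutive values (wrapping around): 17.842°, 16.470°, 240.251°, 2.489°, 19.174°, 14.287°, 49.487°.
Largest gap = 240.251° ⇒ minimal covering band is its complement: 360° − 240.251° = 119.749°.
Band runs from +114.806° eastward to -125.445°, crossing the antimeridian.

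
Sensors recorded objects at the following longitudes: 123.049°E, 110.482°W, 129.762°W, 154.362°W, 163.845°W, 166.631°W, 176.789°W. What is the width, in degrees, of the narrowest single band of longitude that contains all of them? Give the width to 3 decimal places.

126.469°

Sort the longitudes: -176.789°, -166.631°, -163.845°, -154.362°, -129.762°, -110.482°, +123.049°.
Eastward gaps between consecutive values (wrapping around): 10.158°, 2.786°, 9.483°, 24.600°, 19.280°, 233.531°, 60.162°.
Largest gap = 233.531° ⇒ minimal covering band is its complement: 360° − 233.531° = 126.469°.
Band runs from +123.049° eastward to -110.482°, crossing the antimeridian.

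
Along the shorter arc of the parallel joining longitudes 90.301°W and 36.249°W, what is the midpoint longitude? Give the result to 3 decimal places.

63.275°W

Signed shortest Δλ from -90.301° to -36.249° is +54.052°.
Midpoint longitude = -90.301° + (+54.052°)/2 = -90.301° + 27.026° = -63.275°.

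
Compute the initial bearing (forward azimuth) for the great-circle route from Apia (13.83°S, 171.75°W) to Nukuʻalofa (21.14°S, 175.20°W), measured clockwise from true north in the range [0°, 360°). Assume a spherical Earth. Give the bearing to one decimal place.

203.7°

Δλ = -175.20 − -171.75 = -3.45°.
θ = atan2( sin Δλ · cos φ₂ , cos φ₁ · sin φ₂ − sin φ₁ · cos φ₂ · cos Δλ )
  = atan2(-0.05613, -0.12764) = -156.264° → normalised to [0°, 360°): 203.736°.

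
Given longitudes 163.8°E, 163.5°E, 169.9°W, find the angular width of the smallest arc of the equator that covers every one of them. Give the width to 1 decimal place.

26.6°

Sort the longitudes: -169.9°, +163.5°, +163.8°.
Eastward gaps between consecutive values (wrapping around): 333.4°, 0.3°, 26.3°.
Largest gap = 333.4° ⇒ minimal covering band is its complement: 360° − 333.4° = 26.6°.
Band runs from +163.5° eastward to -169.9°, crossing the antimeridian.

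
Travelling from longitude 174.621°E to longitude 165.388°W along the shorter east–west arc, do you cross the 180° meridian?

Yes

Naïve |-165.388 − 174.621| = 340.009° > 180°, so the shorter arc goes the other way round — across 180°.
Signed shortest Δλ = ((-165.388 − 174.621 + 180) mod 360) − 180 = 19.991°.
Going east by 19.991° from +174.621° passes through 180° before reaching -165.388°.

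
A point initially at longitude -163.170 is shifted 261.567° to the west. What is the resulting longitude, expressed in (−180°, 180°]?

-64.737°

Start at -163.170°; shift −261.567° → -424.737°.
-424.737° lies outside (−180°, 180°]; add 360° → -64.737°.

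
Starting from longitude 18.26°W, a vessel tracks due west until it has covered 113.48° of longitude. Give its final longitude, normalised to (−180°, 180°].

131.74°W

Start at -18.26°; shift −113.48° → -131.74°.
-131.74° already lies in (−180°, 180°].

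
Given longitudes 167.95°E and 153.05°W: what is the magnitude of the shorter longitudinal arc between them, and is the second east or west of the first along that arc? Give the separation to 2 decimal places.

39.00° east

Raw difference: -153.05 − 167.95 = -321.0°.
Normalise into (−180°, 180°]: -321.0° + 360° = 39.0°.
Positive ⇒ the second point lies to the east; separation 39.00°.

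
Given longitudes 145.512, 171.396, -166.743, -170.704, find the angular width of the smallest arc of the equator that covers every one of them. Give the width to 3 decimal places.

47.745°

Sort the longitudes: -170.704°, -166.743°, +145.512°, +171.396°.
Eastward gaps between consecutive values (wrapping around): 3.961°, 312.255°, 25.884°, 17.900°.
Largest gap = 312.255° ⇒ minimal covering band is its complement: 360° − 312.255° = 47.745°.
Band runs from +145.512° eastward to -166.743°, crossing the antimeridian.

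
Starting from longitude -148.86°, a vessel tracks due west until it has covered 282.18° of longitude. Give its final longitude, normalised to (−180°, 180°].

-71.04°

Start at -148.86°; shift −282.18° → -431.04°.
-431.04° lies outside (−180°, 180°]; add 360° → -71.04°.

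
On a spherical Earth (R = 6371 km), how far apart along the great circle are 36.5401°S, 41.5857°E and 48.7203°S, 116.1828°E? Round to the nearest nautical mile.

3240 nmi

Δλ = 116.1828 − 41.5857 = 74.5971°.
Δφ = -48.7203 − -36.5401 = -12.1802°.
a = sin²(Δφ/2) + cos φ₁ · cos φ₂ · sin²(Δλ/2) = 0.205892.
c = 2·atan2(√a, √(1−a)) = 0.94194 rad → d = 6371·c ≈ 6001.13 km ≈ 3240.35 nmi.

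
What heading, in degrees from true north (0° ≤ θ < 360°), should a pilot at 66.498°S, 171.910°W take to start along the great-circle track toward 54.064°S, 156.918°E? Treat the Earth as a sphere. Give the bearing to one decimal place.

Δλ = 156.918 − -171.910 = 328.828°; wrapped into (−180°, 180°]: -31.172°.
θ = atan2( sin Δλ · cos φ₂ , cos φ₁ · sin φ₂ − sin φ₁ · cos φ₂ · cos Δλ )
  = atan2(-0.30377, 0.13761) = -65.630° → normalised to [0°, 360°): 294.370°.

294.4°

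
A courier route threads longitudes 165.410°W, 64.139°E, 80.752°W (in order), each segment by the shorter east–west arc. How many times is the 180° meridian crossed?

Leg 1: -165.410° → +64.139°, shortest Δλ = -130.451° (west) — crosses 180°.
Leg 2: +64.139° → -80.752°, shortest Δλ = -144.891° (west) — does not cross 180°.
Total crossings: 1.

1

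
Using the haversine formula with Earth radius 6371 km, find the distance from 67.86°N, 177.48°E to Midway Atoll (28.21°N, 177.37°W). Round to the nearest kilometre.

Δλ = -177.37 − 177.48 = -354.85°; wrapped into (−180°, 180°]: 5.15°.
Δφ = 28.21 − 67.86 = -39.65°.
a = sin²(Δφ/2) + cos φ₁ · cos φ₂ · sin²(Δλ/2) = 0.115692.
c = 2·atan2(√a, √(1−a)) = 0.69412 rad → d = 6371·c ≈ 4422.25 km.

4422 km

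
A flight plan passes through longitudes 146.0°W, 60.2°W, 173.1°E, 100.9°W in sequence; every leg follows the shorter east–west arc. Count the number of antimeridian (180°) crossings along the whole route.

2

Leg 1: -146.0° → -60.2°, shortest Δλ = 85.8° (east) — does not cross 180°.
Leg 2: -60.2° → +173.1°, shortest Δλ = -126.7° (west) — crosses 180°.
Leg 3: +173.1° → -100.9°, shortest Δλ = 86.0° (east) — crosses 180°.
Total crossings: 2.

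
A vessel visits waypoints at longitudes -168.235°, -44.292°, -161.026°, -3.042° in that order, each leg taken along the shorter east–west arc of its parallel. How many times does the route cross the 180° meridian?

Leg 1: -168.235° → -44.292°, shortest Δλ = 123.943° (east) — does not cross 180°.
Leg 2: -44.292° → -161.026°, shortest Δλ = -116.734° (west) — does not cross 180°.
Leg 3: -161.026° → -3.042°, shortest Δλ = 157.984° (east) — does not cross 180°.
Total crossings: 0.

0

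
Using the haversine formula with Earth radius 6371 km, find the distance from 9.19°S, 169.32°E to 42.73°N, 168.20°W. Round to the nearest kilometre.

Δλ = -168.20 − 169.32 = -337.52°; wrapped into (−180°, 180°]: 22.48°.
Δφ = 42.73 − -9.19 = 51.92°.
a = sin²(Δφ/2) + cos φ₁ · cos φ₂ · sin²(Δλ/2) = 0.219170.
c = 2·atan2(√a, √(1−a)) = 0.97440 rad → d = 6371·c ≈ 6207.93 km.

6208 km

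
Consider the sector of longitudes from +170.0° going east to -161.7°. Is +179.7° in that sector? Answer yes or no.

Band width going east from +170.0° to -161.7°: ((-161.7 − 170.0) mod 360) = 28.3°.
Offset of +179.7° east of the west edge: ((179.7 − 170.0) mod 360) = 9.7°.
9.7° ≤ 28.3° ⇒ inside.

Yes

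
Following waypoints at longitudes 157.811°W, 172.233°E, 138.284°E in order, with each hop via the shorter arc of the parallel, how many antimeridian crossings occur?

1

Leg 1: -157.811° → +172.233°, shortest Δλ = -29.956° (west) — crosses 180°.
Leg 2: +172.233° → +138.284°, shortest Δλ = -33.949° (west) — does not cross 180°.
Total crossings: 1.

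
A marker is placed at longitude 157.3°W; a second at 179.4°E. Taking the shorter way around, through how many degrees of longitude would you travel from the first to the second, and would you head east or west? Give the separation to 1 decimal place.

23.3° west

Raw difference: 179.4 − -157.3 = 336.7°.
Normalise into (−180°, 180°]: 336.7° − 360° = -23.3°.
Negative ⇒ the second point lies to the west; separation 23.3°.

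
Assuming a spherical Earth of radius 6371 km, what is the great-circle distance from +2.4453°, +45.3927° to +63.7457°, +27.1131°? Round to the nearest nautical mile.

3767 nmi

Δλ = 27.1131 − 45.3927 = -18.2796°.
Δφ = 63.7457 − 2.4453 = 61.3004°.
a = sin²(Δφ/2) + cos φ₁ · cos φ₂ · sin²(Δλ/2) = 0.271042.
c = 2·atan2(√a, √(1−a)) = 1.09515 rad → d = 6371·c ≈ 6977.19 km ≈ 3767.38 nmi.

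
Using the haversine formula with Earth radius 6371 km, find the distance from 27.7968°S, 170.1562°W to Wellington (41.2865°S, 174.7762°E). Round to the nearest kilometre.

2032 km

Δλ = 174.7762 − -170.1562 = 344.9324°; wrapped into (−180°, 180°]: -15.0676°.
Δφ = -41.2865 − -27.7968 = -13.4897°.
a = sin²(Δφ/2) + cos φ₁ · cos φ₂ · sin²(Δλ/2) = 0.025221.
c = 2·atan2(√a, √(1−a)) = 0.31897 rad → d = 6371·c ≈ 2032.16 km.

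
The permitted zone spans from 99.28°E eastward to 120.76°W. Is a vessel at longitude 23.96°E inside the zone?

Band width going east from +99.28° to -120.76°: ((-120.76 − 99.28) mod 360) = 139.96°.
Offset of +23.96° east of the west edge: ((23.96 − 99.28) mod 360) = 284.68°.
284.68° > 139.96° ⇒ outside.

No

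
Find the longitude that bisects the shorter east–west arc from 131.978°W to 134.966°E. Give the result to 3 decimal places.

178.506°W

Signed shortest Δλ from -131.978° to +134.966° is -93.056°.
Midpoint longitude = -131.978° + (-93.056°)/2 = -131.978° − 46.528° = -178.506°.
(The naïve average (-131.978 + +134.966)/2 = 1.494° is on the wrong side of the globe.)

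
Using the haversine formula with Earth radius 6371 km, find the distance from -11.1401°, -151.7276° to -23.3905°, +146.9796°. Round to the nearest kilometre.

6603 km

Δλ = 146.9796 − -151.7276 = 298.7072°; wrapped into (−180°, 180°]: -61.2928°.
Δφ = -23.3905 − -11.1401 = -12.2504°.
a = sin²(Δφ/2) + cos φ₁ · cos φ₂ · sin²(Δλ/2) = 0.245372.
c = 2·atan2(√a, √(1−a)) = 1.03648 rad → d = 6371·c ≈ 6603.39 km.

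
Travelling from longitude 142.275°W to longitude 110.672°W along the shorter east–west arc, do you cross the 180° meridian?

Signed shortest Δλ = ((-110.672 − -142.275 + 180) mod 360) − 180 = 31.603°.
Going east by 31.603° from -142.275° reaches -110.672° without touching 180°.

No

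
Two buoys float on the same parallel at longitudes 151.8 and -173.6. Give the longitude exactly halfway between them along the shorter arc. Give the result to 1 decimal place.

Signed shortest Δλ from +151.8° to -173.6° is +34.6°.
Midpoint longitude = +151.8° + (+34.6°)/2 = +151.8° + 17.3° = +169.1°.
(The naïve average (+151.8 + -173.6)/2 = -10.9° is on the wrong side of the globe.)

+169.1°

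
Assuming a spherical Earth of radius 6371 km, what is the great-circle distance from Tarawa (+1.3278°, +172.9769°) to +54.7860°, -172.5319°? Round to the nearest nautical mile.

3288 nmi

Δλ = -172.5319 − 172.9769 = -345.5088°; wrapped into (−180°, 180°]: 14.4912°.
Δφ = 54.7860 − 1.3278 = 53.4582°.
a = sin²(Δφ/2) + cos φ₁ · cos φ₂ · sin²(Δλ/2) = 0.211465.
c = 2·atan2(√a, √(1−a)) = 0.95566 rad → d = 6371·c ≈ 6088.52 km ≈ 3287.54 nmi.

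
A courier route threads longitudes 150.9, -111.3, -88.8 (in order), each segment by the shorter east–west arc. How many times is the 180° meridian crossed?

1

Leg 1: +150.9° → -111.3°, shortest Δλ = 97.8° (east) — crosses 180°.
Leg 2: -111.3° → -88.8°, shortest Δλ = 22.5° (east) — does not cross 180°.
Total crossings: 1.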